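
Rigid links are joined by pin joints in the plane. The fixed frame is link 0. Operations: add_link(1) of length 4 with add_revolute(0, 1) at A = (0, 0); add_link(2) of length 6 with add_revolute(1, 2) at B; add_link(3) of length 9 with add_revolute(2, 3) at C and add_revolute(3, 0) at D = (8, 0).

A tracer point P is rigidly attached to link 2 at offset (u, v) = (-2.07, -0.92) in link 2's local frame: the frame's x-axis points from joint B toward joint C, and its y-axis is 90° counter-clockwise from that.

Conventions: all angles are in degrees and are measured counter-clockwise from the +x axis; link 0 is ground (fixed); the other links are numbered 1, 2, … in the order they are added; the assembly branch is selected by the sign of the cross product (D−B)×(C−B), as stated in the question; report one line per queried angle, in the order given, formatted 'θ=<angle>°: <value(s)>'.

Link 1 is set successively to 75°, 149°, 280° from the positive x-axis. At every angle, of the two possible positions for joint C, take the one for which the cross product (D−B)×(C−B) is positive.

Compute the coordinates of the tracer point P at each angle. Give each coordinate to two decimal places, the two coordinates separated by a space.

A=(0,0), D=(8.00,0)
θ=75°: B = A + 4.00·(cos75°, sin75°) = (1.0353, 3.8637)
θ=75°: |BD| = 7.9646
θ=75°: circle(B,6.00) ∩ circle(D,9.00): a=1.1573, h=5.8873
θ=75°:   candidates: C₊=(4.9033,8.4505) cross=46.890; C₋=(-0.8087,-1.8459) cross=-46.890
θ=75°:   branch + wants cross > 0 → take C=(4.9033,8.4505) (cross=46.890)
θ=75°: ex = (C−B)/|BC| = (0.6447,0.7645); ey = (-0.7645,0.6447)
θ=75°: P = B + -2.07·ex + -0.92·ey = (0.4041,1.6882)
θ=149°: B = A + 4.00·(cos149°, sin149°) = (-3.4287, 2.0602)
θ=149°: |BD| = 11.6129
θ=149°: circle(B,6.00) ∩ circle(D,9.00): a=3.8689, h=4.5860
θ=149°:   candidates: C₊=(1.1925,5.8871) cross=53.257; C₋=(-0.4347,-3.1395) cross=-53.257
θ=149°:   branch + wants cross > 0 → take C=(1.1925,5.8871) (cross=53.257)
θ=149°: ex = (C−B)/|BC| = (0.7702,0.6378); ey = (-0.6378,0.7702)
θ=149°: P = B + -2.07·ex + -0.92·ey = (-4.4362,0.0313)
θ=280°: B = A + 4.00·(cos280°, sin280°) = (0.6946, -3.9392)
θ=280°: |BD| = 8.2998
θ=280°: circle(B,6.00) ∩ circle(D,9.00): a=1.4390, h=5.8249
θ=280°:   candidates: C₊=(-0.8034,1.8708) cross=48.345; C₋=(4.7258,-8.3833) cross=-48.345
θ=280°:   branch + wants cross > 0 → take C=(-0.8034,1.8708) (cross=48.345)
θ=280°: ex = (C−B)/|BC| = (-0.2497,0.9683); ey = (-0.9683,-0.2497)
θ=280°: P = B + -2.07·ex + -0.92·ey = (2.1023,-5.7140)

θ=75°: 0.40 1.69
θ=149°: -4.44 0.03
θ=280°: 2.10 -5.71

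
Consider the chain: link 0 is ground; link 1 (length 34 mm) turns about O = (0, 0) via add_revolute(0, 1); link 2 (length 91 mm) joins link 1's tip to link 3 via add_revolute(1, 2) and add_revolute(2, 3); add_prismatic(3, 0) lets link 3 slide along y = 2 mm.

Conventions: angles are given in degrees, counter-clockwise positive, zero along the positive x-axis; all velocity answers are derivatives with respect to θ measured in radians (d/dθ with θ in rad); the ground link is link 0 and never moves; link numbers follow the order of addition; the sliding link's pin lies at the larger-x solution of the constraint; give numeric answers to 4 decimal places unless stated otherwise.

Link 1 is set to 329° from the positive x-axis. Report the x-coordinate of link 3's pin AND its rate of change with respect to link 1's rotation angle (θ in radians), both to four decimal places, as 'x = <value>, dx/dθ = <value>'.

geometry: r = 34 mm, L = 91 mm, e = 2 mm
crank pin P = (r cos θ, r sin θ) = (29.143688, -17.511295)
h = r sin θ − e = -17.511295 − 2 = -19.511295
x = r cos θ + √(L² − h²) = 29.143688 + 88.883685 = 118.027373
dx/dθ = −r sin θ − h·r cos θ/√(L² − h²) (θ in radians; h = -19.511295) = 23.908769

x = 118.0274, dx/dθ = 23.9088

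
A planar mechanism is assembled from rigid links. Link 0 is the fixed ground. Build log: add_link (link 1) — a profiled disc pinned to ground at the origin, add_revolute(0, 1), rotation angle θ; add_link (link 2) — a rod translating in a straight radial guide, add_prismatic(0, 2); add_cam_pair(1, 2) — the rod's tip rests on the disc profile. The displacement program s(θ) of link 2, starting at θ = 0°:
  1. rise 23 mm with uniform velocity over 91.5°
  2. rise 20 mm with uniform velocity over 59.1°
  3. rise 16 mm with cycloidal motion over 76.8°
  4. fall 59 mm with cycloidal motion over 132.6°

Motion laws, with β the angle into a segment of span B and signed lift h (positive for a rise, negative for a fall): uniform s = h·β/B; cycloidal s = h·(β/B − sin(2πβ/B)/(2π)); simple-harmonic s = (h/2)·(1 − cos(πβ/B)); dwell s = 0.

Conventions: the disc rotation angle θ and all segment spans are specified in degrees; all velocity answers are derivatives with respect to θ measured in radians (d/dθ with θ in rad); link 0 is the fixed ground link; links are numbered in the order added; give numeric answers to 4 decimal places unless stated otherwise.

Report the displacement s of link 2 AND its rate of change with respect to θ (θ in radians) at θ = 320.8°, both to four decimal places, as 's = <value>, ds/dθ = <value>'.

seg 1 [0°–91.5°] uniform, h=23: full span → s += 23 → s = 23.0000
seg 2 [91.5°–150.6°] uniform, h=20: full span → s += 20 → s = 43.0000
seg 3 [150.6°–227.4°] cycloidal, h=16: full span → s += 16 → s = 59.0000
seg 4 [227.4°–360°] cycloidal, h=-59: θ=320.8° here. β=93.4, B=132.6. -59·(0.7044 − sin(2π·0.7044)/(2π)) = -50.5650 → s = 8.4350
velocity in seg [227.4°–360°] (cycloidal), θ in radians: β = 93.4° = 1.6301 rad, B = 132.6° = 2.3143 rad; ds/dθ = (h/B)(1 − cos(2πβ/B)) = ((-59)/2.3143)(1 − cos(2π·0.7044)) = -32.702312 mm/rad

s = 8.4350, ds/dθ = -32.7023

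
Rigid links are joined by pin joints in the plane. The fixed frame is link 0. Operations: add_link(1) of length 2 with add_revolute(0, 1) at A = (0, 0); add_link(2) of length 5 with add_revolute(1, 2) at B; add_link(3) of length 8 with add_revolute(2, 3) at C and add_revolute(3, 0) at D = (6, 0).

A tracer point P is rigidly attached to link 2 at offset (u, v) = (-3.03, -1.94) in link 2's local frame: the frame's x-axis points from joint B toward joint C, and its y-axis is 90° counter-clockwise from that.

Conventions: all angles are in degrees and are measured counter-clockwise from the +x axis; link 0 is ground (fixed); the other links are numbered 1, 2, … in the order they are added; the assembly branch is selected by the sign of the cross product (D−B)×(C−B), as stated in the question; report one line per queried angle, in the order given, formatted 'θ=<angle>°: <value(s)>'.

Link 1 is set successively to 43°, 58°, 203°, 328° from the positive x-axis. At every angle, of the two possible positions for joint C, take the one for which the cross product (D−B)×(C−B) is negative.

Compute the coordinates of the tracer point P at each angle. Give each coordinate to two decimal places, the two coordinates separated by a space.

A=(0,0), D=(6.00,0)
θ=43°: B = A + 2.00·(cos43°, sin43°) = (1.4627, 1.3640)
θ=43°: |BD| = 4.7379
θ=43°: circle(B,5.00) ∩ circle(D,8.00): a=-1.7468, h=4.6849
θ=43°:   candidates: C₊=(1.1386,6.3535) cross=22.197; C₋=(-1.5589,-2.6197) cross=-22.197
θ=43°:   branch - wants cross < 0 → take C=(-1.5589,-2.6197) (cross=-22.197)
θ=43°: ex = (C−B)/|BC| = (-0.6043,-0.7967); ey = (0.7967,-0.6043)
θ=43°: P = B + -3.03·ex + -1.94·ey = (1.7481,4.9505)
θ=58°: B = A + 2.00·(cos58°, sin58°) = (1.0598, 1.6961)
θ=58°: |BD| = 5.2232
θ=58°: circle(B,5.00) ∩ circle(D,8.00): a=-1.1217, h=4.8725
θ=58°:   candidates: C₊=(1.5811,6.6688) cross=25.450; C₋=(-1.5833,-2.5482) cross=-25.450
θ=58°:   branch - wants cross < 0 → take C=(-1.5833,-2.5482) (cross=-25.450)
θ=58°: ex = (C−B)/|BC| = (-0.5286,-0.8488); ey = (0.8488,-0.5286)
θ=58°: P = B + -3.03·ex + -1.94·ey = (1.0148,5.2937)
θ=203°: B = A + 2.00·(cos203°, sin203°) = (-1.8410, -0.7815)
θ=203°: |BD| = 7.8799
θ=203°: circle(B,5.00) ∩ circle(D,8.00): a=1.4653, h=4.7805
θ=203°:   candidates: C₊=(-0.8571,4.1208) cross=37.670; C₋=(0.0911,-5.3931) cross=-37.670
θ=203°:   branch - wants cross < 0 → take C=(0.0911,-5.3931) (cross=-37.670)
θ=203°: ex = (C−B)/|BC| = (0.3864,-0.9223); ey = (0.9223,0.3864)
θ=203°: P = B + -3.03·ex + -1.94·ey = (-4.8012,1.2635)
θ=328°: B = A + 2.00·(cos328°, sin328°) = (1.6961, -1.0598)
θ=328°: |BD| = 4.4325
θ=328°: circle(B,5.00) ∩ circle(D,8.00): a=-2.1831, h=4.4982
θ=328°:   candidates: C₊=(-1.4992,2.7859) cross=19.938; C₋=(0.6519,-5.9496) cross=-19.938
θ=328°:   branch - wants cross < 0 → take C=(0.6519,-5.9496) (cross=-19.938)
θ=328°: ex = (C−B)/|BC| = (-0.2088,-0.9779); ey = (0.9779,-0.2088)
θ=328°: P = B + -3.03·ex + -1.94·ey = (0.4317,2.3085)

θ=43°: 1.75 4.95
θ=58°: 1.01 5.29
θ=203°: -4.80 1.26
θ=328°: 0.43 2.31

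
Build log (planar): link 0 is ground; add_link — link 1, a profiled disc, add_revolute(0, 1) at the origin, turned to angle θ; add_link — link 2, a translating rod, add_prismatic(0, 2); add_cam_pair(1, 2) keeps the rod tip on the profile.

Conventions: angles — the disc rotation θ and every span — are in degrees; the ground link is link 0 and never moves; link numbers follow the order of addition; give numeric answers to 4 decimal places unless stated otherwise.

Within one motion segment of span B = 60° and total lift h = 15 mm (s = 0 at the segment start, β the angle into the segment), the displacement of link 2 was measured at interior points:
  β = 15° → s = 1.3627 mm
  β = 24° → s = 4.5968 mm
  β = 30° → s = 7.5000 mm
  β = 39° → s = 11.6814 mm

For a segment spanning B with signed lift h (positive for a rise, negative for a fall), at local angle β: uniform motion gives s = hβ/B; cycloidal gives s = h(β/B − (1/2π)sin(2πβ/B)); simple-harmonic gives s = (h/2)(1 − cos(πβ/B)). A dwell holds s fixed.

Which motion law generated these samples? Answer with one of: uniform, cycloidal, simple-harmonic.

candidates at β/B = r: uniform s = h·r (linear in β); cycloidal s = h·(r − sin(2πr)/(2π)); simple-harmonic s = (h/2)(1 − cos(πr))
β=15°: printed 1.3627 | uniform 3.7500, cycloidal 1.3627, simple-harmonic 2.1967
β=24°: printed 4.5968 | uniform 6.0000, cycloidal 4.5968, simple-harmonic 5.1824
β=30°: printed 7.5000 | uniform 7.5000, cycloidal 7.5000, simple-harmonic 7.5000
β=39°: printed 11.6814 | uniform 9.7500, cycloidal 11.6814, simple-harmonic 10.9049
only one law matches every sample → cycloidal

cycloidal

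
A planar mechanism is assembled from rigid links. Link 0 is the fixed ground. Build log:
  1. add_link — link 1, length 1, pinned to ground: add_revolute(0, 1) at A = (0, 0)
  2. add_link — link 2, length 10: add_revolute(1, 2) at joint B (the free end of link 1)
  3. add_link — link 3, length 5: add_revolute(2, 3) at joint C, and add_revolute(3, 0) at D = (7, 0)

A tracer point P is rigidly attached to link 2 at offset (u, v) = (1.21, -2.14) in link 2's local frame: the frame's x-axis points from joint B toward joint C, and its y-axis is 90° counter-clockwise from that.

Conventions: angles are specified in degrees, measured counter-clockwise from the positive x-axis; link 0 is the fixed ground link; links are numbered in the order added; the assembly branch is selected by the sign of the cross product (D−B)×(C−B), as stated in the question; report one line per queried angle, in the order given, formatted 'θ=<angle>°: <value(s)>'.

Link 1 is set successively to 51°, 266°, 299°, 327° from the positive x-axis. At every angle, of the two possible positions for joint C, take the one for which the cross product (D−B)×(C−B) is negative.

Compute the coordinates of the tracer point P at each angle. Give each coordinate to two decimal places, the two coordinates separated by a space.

A=(0,0), D=(7.00,0)
θ=51°: B = A + 1.00·(cos51°, sin51°) = (0.6293, 0.7771)
θ=51°: |BD| = 6.4179
θ=51°: circle(B,10.00) ∩ circle(D,5.00): a=9.0520, h=4.2499
θ=51°:   candidates: C₊=(10.1293,3.8997) cross=27.275; C₋=(9.1001,-4.5376) cross=-27.275
θ=51°:   branch - wants cross < 0 → take C=(9.1001,-4.5376) (cross=-27.275)
θ=51°: ex = (C−B)/|BC| = (0.8471,-0.5315); ey = (0.5315,0.8471)
θ=51°: P = B + 1.21·ex + -2.14·ey = (0.5169,-1.6787)
θ=266°: B = A + 1.00·(cos266°, sin266°) = (-0.0698, -0.9976)
θ=266°: |BD| = 7.1398
θ=266°: circle(B,10.00) ∩ circle(D,5.00): a=8.8222, h=4.7085
θ=266°:   candidates: C₊=(8.0080,4.8973) cross=33.617; C₋=(9.3237,-4.4272) cross=-33.617
θ=266°:   branch - wants cross < 0 → take C=(9.3237,-4.4272) (cross=-33.617)
θ=266°: ex = (C−B)/|BC| = (0.9393,-0.3430); ey = (0.3430,0.9393)
θ=266°: P = B + 1.21·ex + -2.14·ey = (0.3329,-3.4228)
θ=299°: B = A + 1.00·(cos299°, sin299°) = (0.4848, -0.8746)
θ=299°: |BD| = 6.5736
θ=299°: circle(B,10.00) ∩ circle(D,5.00): a=8.9914, h=4.3766
θ=299°:   candidates: C₊=(8.8140,4.6593) cross=28.770; C₋=(9.9786,-4.0160) cross=-28.770
θ=299°:   branch - wants cross < 0 → take C=(9.9786,-4.0160) (cross=-28.770)
θ=299°: ex = (C−B)/|BC| = (0.9494,-0.3141); ey = (0.3141,0.9494)
θ=299°: P = B + 1.21·ex + -2.14·ey = (0.9613,-3.2864)
θ=327°: B = A + 1.00·(cos327°, sin327°) = (0.8387, -0.5446)
θ=327°: |BD| = 6.1854
θ=327°: circle(B,10.00) ∩ circle(D,5.00): a=9.1554, h=4.0223
θ=327°:   candidates: C₊=(9.6043,4.2682) cross=24.879; C₋=(10.3127,-3.7452) cross=-24.879
θ=327°:   branch - wants cross < 0 → take C=(10.3127,-3.7452) (cross=-24.879)
θ=327°: ex = (C−B)/|BC| = (0.9474,-0.3201); ey = (0.3201,0.9474)
θ=327°: P = B + 1.21·ex + -2.14·ey = (1.3001,-2.9593)

θ=51°: 0.52 -1.68
θ=266°: 0.33 -3.42
θ=299°: 0.96 -3.29
θ=327°: 1.30 -2.96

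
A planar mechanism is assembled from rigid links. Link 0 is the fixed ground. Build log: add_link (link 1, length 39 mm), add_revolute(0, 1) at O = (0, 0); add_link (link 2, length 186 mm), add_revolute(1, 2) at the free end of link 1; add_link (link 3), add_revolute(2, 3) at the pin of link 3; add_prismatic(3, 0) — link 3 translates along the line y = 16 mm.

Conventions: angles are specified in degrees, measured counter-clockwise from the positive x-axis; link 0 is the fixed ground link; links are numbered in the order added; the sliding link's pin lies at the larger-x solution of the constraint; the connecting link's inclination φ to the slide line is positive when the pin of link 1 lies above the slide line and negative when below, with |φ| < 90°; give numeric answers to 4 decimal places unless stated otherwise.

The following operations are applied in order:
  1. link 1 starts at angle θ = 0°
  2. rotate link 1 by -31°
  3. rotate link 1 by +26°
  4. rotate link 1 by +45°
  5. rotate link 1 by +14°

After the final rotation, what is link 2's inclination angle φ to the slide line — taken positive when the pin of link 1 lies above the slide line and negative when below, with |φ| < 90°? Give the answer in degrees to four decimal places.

geometry: r = 39 mm, L = 186 mm, e = 16 mm; θ starts at 0°
rotate link 1 by -31°: θ ← 0° -31° = -31°
rotate link 1 by +26°: θ ← -31° +26° = -5°
rotate link 1 by +45°: θ ← -5° +45° = 40°
rotate link 1 by +14°: θ ← 40° +14° = 54°
h = r sin θ − e = 31.551663 − 16 = 15.551663
sin φ = h / L = 15.551663 / 186 = 0.08361109
φ = arcsin(0.08361109) = 4.796162°

4.7962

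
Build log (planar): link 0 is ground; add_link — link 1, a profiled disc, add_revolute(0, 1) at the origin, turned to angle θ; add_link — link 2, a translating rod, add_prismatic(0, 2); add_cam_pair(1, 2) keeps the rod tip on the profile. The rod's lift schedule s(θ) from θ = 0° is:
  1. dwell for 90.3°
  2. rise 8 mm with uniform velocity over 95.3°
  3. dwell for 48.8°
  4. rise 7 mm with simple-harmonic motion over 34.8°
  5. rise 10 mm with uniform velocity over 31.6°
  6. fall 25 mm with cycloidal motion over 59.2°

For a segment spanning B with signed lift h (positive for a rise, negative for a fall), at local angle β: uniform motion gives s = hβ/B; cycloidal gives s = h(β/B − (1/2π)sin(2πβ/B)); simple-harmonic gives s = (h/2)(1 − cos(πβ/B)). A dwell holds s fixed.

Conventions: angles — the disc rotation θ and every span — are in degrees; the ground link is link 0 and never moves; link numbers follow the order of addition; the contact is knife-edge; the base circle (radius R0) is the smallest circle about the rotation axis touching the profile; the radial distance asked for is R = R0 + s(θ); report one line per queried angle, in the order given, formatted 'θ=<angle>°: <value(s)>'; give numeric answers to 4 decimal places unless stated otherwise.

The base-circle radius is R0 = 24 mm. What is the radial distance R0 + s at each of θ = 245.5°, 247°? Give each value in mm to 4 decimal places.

seg 1 [0°–90.3°] dwell: s stays 0.0000
seg 2 [90.3°–185.6°] uniform, h=8: full span → s += 8 → s = 8.0000
seg 3 [185.6°–234.4°] dwell: s stays 8.0000
seg 4 [234.4°–269.2°] simple-harmonic, h=7: θ=245.5° here. β=11.1, B=34.8. 7/2·(1 − cos(π·0.3190)) = 1.6150 → s = 9.6150
seg 4 [234.4°–269.2°] simple-harmonic, h=7: θ=247° here. β=12.6, B=34.8. 7/2·(1 − cos(π·0.3621)) = 2.0304 → s = 10.0304
θ=245.5°: R = R0 + s = 24 + 9.6150 = 33.6150
θ=247°: R = R0 + s = 24 + 10.0304 = 34.0304

θ=245.5°: 33.6150
θ=247°: 34.0304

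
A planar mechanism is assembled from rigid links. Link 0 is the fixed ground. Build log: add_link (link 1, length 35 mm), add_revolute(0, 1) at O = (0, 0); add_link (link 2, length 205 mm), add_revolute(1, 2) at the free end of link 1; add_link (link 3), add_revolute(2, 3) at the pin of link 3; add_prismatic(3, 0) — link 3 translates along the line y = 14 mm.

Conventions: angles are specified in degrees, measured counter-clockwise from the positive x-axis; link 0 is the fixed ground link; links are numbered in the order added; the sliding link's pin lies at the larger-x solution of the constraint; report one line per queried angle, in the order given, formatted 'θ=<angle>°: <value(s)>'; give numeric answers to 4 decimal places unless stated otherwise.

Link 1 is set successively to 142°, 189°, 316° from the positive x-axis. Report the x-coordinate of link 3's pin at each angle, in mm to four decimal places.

geometry: r = 35 mm, L = 205 mm, e = 14 mm
θ=142°: crank pin P = (r cos θ, r sin θ) = (-27.580376, 21.548152)
θ=142°: h = r sin θ − e = 21.548152 − 14 = 7.548152
θ=142°: x = r cos θ + √(L² − h²) = -27.580376 + 204.860990 = 177.280614
θ=189°: crank pin P = (r cos θ, r sin θ) = (-34.569092, -5.475206)
θ=189°: h = r sin θ − e = -5.475206 − 14 = -19.475206
θ=189°: x = r cos θ + √(L² − h²) = -34.569092 + 204.072821 = 169.503729
θ=316°: crank pin P = (r cos θ, r sin θ) = (25.176893, -24.313043)
θ=316°: h = r sin θ − e = -24.313043 − 14 = -38.313043
θ=316°: x = r cos θ + √(L² − h²) = 25.176893 + 201.387961 = 226.564854

θ=142°: 177.2806
θ=189°: 169.5037
θ=316°: 226.5649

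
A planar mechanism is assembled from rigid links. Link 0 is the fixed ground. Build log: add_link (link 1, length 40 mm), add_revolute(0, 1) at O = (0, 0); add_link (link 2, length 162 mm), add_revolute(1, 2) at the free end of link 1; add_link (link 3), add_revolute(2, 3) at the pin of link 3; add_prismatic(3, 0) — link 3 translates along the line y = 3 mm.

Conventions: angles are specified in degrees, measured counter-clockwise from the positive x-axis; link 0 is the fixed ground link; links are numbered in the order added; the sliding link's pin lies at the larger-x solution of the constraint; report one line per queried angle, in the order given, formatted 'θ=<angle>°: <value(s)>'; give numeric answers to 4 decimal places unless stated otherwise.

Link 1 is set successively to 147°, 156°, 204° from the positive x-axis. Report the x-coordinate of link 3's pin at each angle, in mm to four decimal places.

geometry: r = 40 mm, L = 162 mm, e = 3 mm
θ=147°: crank pin P = (r cos θ, r sin θ) = (-33.546823, 21.785561)
θ=147°: h = r sin θ − e = 21.785561 − 3 = 18.785561
θ=147°: x = r cos θ + √(L² − h²) = -33.546823 + 160.907124 = 127.360302
θ=156°: crank pin P = (r cos θ, r sin θ) = (-36.541818, 16.269466)
θ=156°: h = r sin θ − e = 16.269466 − 3 = 13.269466
θ=156°: x = r cos θ + √(L² − h²) = -36.541818 + 161.455633 = 124.913814
θ=204°: crank pin P = (r cos θ, r sin θ) = (-36.541818, -16.269466)
θ=204°: h = r sin θ − e = -16.269466 − 3 = -19.269466
θ=204°: x = r cos θ + √(L² − h²) = -36.541818 + 160.849892 = 124.308073

θ=147°: 127.3603
θ=156°: 124.9138
θ=204°: 124.3081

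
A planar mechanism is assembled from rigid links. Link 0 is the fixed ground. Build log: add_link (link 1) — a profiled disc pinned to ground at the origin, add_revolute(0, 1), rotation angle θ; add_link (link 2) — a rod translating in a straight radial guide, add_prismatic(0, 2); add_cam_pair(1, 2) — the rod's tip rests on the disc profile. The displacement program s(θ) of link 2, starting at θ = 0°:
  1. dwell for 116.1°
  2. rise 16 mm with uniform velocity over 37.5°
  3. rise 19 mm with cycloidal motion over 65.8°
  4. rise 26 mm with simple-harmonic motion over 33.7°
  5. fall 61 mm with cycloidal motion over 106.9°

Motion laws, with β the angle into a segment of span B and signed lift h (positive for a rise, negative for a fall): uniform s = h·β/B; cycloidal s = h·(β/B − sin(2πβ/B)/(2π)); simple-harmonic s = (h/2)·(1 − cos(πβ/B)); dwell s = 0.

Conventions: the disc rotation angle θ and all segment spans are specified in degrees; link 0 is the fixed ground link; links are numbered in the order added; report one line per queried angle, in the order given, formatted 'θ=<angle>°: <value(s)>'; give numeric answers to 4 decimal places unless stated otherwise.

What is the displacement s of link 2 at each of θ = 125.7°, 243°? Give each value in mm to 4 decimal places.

seg 1 [0°–116.1°] dwell: s stays 0.0000
seg 2 [116.1°–153.6°] uniform, h=16: θ=125.7° here. β=9.6, B=37.5. 16·9.6/37.5 = 4.0960 → s = 4.0960
seg 2 [116.1°–153.6°] uniform, h=16: full span → s += 16 → s = 16.0000
seg 3 [153.6°–219.4°] cycloidal, h=19: full span → s += 19 → s = 35.0000
seg 4 [219.4°–253.1°] simple-harmonic, h=26: θ=243° here. β=23.6, B=33.7. 26/2·(1 − cos(π·0.7003)) = 20.6510 → s = 55.6510

θ=125.7°: 4.0960
θ=243°: 55.6510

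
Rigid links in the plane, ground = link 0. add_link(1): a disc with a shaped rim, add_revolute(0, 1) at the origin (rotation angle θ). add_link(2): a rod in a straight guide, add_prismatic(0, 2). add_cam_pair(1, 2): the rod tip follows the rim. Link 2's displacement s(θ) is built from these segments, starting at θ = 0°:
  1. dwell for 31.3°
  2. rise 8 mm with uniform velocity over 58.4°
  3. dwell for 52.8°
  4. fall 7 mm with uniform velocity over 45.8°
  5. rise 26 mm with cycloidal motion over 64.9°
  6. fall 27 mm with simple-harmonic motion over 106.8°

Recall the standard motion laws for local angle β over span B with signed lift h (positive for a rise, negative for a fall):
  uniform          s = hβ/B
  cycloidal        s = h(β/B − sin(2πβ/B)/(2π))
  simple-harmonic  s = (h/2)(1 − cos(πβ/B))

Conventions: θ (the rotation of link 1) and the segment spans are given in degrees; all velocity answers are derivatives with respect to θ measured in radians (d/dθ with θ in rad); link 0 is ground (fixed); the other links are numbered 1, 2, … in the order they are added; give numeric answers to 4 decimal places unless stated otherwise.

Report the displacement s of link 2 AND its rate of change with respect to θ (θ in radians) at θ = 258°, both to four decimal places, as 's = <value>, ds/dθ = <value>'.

segment 1 (0° to 31.3°, dwell): s unchanged at 0.0000
segment 2 (31.3° to 89.7°, uniform, h = 8) is passed completely: s = 0.0000 + (8) = 8.0000
segment 3 (89.7° to 142.5°, dwell): s unchanged at 8.0000
segment 4 (142.5° to 188.3°, uniform, h = -7) is passed completely: s = 8.0000 + (-7) = 1.0000
segment 5 (188.3° to 253.2°, cycloidal, h = 26) is passed completely: s = 1.0000 + (26) = 27.0000
θ = 258° falls in segment 6 (253.2° to 360°, simple-harmonic, h = -27): β = 258 − 253.2 = 4.8°, B = 106.8°; Δs = -27/2·(1 − cos(π·0.0449)) = -0.1343; s = 27.0000 − 0.1343 = 26.8657
velocity in seg [253.2°–360°] (simple-harmonic), θ in radians: β = 4.8° = 0.0838 rad, B = 106.8° = 1.8640 rad; ds/dθ = (πh/(2B)) sin(πβ/B) = (π·(-27)/(2·1.8640)) sin(π·0.0449) = -3.201923 mm/rad

s = 26.8657, ds/dθ = -3.2019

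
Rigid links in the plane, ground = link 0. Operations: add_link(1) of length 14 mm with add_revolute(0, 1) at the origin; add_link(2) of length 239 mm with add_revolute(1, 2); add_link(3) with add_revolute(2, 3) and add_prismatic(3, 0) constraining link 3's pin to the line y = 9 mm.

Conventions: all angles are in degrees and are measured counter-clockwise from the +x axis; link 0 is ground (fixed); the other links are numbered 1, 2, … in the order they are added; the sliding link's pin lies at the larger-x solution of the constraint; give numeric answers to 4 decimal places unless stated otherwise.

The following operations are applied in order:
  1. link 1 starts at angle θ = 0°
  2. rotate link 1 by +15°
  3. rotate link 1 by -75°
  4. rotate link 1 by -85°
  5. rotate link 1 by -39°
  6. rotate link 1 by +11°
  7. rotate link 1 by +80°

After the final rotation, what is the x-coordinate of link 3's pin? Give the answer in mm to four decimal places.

geometry: r = 14 mm, L = 239 mm, e = 9 mm; θ starts at 0°
rotate link 1 by +15°: θ ← 0° +15° = 15°
rotate link 1 by -75°: θ ← 15° -75° = -60°
rotate link 1 by -85°: θ ← -60° -85° = -145°
rotate link 1 by -39°: θ ← -145° -39° = -184°
rotate link 1 by +11°: θ ← -184° +11° = -173°
rotate link 1 by +80°: θ ← -173° +80° = -93°
crank pin P = (r cos θ, r sin θ) = (-0.732703, -13.980813)
h = r sin θ − e = -13.980813 − 9 = -22.980813
x = r cos θ + √(L² − h²) = -0.732703 + 237.892585 = 237.159882

237.1599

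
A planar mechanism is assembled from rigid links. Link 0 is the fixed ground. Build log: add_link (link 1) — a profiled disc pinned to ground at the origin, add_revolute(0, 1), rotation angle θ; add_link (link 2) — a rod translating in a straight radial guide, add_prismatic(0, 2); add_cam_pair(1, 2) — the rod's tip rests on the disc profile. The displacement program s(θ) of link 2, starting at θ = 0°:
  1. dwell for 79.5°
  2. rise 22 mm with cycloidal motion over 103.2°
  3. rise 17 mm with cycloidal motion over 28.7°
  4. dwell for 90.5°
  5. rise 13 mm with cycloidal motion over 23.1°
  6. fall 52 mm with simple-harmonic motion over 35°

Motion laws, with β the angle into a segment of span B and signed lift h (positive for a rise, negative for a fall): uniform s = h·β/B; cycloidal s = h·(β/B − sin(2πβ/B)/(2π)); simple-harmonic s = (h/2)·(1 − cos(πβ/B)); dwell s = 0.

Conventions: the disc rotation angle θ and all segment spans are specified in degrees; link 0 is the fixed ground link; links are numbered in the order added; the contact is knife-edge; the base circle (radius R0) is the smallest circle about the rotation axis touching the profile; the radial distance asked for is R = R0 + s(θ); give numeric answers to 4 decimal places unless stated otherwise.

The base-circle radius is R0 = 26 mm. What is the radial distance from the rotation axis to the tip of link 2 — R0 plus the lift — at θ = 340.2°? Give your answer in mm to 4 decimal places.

seg 1 [0°–79.5°] dwell: s stays 0.0000
seg 2 [79.5°–182.7°] cycloidal, h=22: full span → s += 22 → s = 22.0000
seg 3 [182.7°–211.4°] cycloidal, h=17: full span → s += 17 → s = 39.0000
seg 4 [211.4°–301.9°] dwell: s stays 39.0000
seg 5 [301.9°–325°] cycloidal, h=13: full span → s += 13 → s = 52.0000
seg 6 [325°–360°] simple-harmonic, h=-52: θ=340.2° here. β=15.2, B=35. -52/2·(1 − cos(π·0.4343)) = -20.6704 → s = 31.3296
R = R0 + s = 26 + 31.3296 = 57.3296

57.3296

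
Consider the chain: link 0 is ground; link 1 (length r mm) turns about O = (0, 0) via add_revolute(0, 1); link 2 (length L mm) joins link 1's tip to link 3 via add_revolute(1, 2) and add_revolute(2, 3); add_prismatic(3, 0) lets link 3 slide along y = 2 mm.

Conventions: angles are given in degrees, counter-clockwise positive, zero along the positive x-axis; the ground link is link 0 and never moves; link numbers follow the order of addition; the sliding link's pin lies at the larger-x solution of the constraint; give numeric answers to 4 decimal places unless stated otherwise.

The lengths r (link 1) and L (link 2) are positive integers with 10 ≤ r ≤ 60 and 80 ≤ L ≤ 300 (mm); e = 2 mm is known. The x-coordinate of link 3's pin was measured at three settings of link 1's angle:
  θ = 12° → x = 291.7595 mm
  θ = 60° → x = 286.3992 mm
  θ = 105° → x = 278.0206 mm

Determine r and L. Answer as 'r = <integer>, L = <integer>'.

constraint per measurement: (x − r cos θ)² + (r sin θ − e)² = L²
subtracting the θ₁ and θ₂ equations cancels the r² and L² terms:
r = (x₁² − x₂²) / (2[(x₁cos θ₁ + e sin θ₁) − (x₂cos θ₂ + e sin θ₂)]) = 11.0000 → r = 11
L² = (x₁ − r cos θ₁)² + (r sin θ₁ − e)² = 78961.0129 → L = 281.0000 → L = 281
check at θ₃=105°: x = 278.0206 (printed 278.0206) ✓

r = 11, L = 281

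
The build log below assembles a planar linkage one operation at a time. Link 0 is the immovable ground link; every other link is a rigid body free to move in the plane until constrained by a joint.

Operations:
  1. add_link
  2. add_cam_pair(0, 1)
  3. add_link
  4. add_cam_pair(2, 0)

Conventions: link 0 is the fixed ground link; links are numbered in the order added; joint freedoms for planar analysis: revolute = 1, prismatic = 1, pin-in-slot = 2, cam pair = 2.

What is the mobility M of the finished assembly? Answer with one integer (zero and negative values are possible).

(L,J1,J2)=(1,0,0); link0 fixed
link1: (2,0,0)
C 0-1 [J2]: (2,0,1)
link2: (3,0,1)
C 2-0 [J2]: (3,0,2)
Grübler: 3·2 − 2·0 − 2 = 4

M = 4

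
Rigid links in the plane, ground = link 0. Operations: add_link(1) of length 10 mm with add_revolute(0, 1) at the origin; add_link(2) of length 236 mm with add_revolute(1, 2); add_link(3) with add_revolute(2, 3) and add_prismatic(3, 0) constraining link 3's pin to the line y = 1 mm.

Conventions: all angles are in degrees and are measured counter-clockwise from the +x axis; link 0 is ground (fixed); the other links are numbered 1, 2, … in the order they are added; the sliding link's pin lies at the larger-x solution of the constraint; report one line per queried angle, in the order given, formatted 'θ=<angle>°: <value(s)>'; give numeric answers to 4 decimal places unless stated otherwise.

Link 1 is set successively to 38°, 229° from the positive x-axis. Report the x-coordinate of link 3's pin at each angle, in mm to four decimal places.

geometry: r = 10 mm, L = 236 mm, e = 1 mm
θ=38°: crank pin P = (r cos θ, r sin θ) = (7.880108, 6.156615)
θ=38°: h = r sin θ − e = 6.156615 − 1 = 5.156615
θ=38°: x = r cos θ + √(L² − h²) = 7.880108 + 235.943657 = 243.823765
θ=229°: crank pin P = (r cos θ, r sin θ) = (-6.560590, -7.547096)
θ=229°: h = r sin θ − e = -7.547096 − 1 = -8.547096
θ=229°: x = r cos θ + √(L² − h²) = -6.560590 + 235.845176 = 229.284586

θ=38°: 243.8238
θ=229°: 229.2846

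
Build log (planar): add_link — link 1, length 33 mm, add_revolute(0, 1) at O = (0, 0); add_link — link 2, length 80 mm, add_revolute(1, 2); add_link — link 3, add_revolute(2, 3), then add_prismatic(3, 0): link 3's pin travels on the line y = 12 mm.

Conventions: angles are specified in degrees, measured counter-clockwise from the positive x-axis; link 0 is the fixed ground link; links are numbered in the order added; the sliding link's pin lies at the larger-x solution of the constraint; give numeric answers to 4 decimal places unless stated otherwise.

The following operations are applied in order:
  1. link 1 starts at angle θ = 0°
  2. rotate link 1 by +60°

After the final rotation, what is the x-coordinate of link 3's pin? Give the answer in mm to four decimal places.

geometry: r = 33 mm, L = 80 mm, e = 12 mm; θ starts at 0°
rotate link 1 by +60°: θ ← 0° +60° = 60°
crank pin P = (r cos θ, r sin θ) = (16.500000, 28.578838)
h = r sin θ − e = 28.578838 − 12 = 16.578838
x = r cos θ + √(L² − h²) = 16.500000 + 78.263287 = 94.763287

94.7633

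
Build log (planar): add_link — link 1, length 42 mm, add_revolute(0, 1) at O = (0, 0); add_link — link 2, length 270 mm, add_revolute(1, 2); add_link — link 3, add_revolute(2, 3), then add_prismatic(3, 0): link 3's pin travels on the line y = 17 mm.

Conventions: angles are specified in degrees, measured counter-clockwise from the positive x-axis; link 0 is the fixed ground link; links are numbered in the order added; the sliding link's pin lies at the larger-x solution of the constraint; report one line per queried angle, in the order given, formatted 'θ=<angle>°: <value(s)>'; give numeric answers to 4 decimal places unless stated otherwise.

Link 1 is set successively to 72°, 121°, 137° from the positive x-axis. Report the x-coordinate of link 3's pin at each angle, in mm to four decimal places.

geometry: r = 42 mm, L = 270 mm, e = 17 mm
θ=72°: crank pin P = (r cos θ, r sin θ) = (12.978714, 39.944374)
θ=72°: h = r sin θ − e = 39.944374 − 17 = 22.944374
θ=72°: x = r cos θ + √(L² − h²) = 12.978714 + 269.023337 = 282.002051
θ=121°: crank pin P = (r cos θ, r sin θ) = (-21.631599, 36.001027)
θ=121°: h = r sin θ − e = 36.001027 − 17 = 19.001027
θ=121°: x = r cos θ + √(L² − h²) = -21.631599 + 269.330579 = 247.698980
θ=137°: crank pin P = (r cos θ, r sin θ) = (-30.716855, 28.643931)
θ=137°: h = r sin θ − e = 28.643931 − 17 = 11.643931
θ=137°: x = r cos θ + √(L² − h²) = -30.716855 + 269.748807 = 239.031952

θ=72°: 282.0021
θ=121°: 247.6990
θ=137°: 239.0320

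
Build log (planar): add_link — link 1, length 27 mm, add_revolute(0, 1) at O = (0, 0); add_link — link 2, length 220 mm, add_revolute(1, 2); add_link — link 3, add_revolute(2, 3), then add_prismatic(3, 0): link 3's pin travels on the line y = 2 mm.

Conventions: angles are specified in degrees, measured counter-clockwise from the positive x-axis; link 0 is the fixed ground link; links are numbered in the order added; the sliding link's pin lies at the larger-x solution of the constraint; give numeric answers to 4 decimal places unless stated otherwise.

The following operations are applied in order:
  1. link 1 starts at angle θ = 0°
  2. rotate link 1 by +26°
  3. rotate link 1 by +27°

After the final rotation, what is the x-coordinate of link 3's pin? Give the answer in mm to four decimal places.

geometry: r = 27 mm, L = 220 mm, e = 2 mm; θ starts at 0°
rotate link 1 by +26°: θ ← 0° +26° = 26°
rotate link 1 by +27°: θ ← 26° +27° = 53°
crank pin P = (r cos θ, r sin θ) = (16.249006, 21.563159)
h = r sin θ − e = 21.563159 − 2 = 19.563159
x = r cos θ + √(L² − h²) = 16.249006 + 219.128462 = 235.377468

235.3775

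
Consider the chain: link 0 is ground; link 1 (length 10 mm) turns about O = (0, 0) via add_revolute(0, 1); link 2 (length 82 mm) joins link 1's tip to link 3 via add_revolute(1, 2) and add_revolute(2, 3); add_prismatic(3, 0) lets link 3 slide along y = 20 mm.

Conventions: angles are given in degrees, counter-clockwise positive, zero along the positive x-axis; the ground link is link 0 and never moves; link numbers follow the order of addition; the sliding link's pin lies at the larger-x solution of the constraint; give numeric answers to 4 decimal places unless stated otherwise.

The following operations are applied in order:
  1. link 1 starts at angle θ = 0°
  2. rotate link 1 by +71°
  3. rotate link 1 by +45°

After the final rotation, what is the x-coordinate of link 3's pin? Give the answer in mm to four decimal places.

geometry: r = 10 mm, L = 82 mm, e = 20 mm; θ starts at 0°
rotate link 1 by +71°: θ ← 0° +71° = 71°
rotate link 1 by +45°: θ ← 71° +45° = 116°
crank pin P = (r cos θ, r sin θ) = (-4.383711, 8.987940)
h = r sin θ − e = 8.987940 − 20 = -11.012060
x = r cos θ + √(L² − h²) = -4.383711 + 81.257212 = 76.873501

76.8735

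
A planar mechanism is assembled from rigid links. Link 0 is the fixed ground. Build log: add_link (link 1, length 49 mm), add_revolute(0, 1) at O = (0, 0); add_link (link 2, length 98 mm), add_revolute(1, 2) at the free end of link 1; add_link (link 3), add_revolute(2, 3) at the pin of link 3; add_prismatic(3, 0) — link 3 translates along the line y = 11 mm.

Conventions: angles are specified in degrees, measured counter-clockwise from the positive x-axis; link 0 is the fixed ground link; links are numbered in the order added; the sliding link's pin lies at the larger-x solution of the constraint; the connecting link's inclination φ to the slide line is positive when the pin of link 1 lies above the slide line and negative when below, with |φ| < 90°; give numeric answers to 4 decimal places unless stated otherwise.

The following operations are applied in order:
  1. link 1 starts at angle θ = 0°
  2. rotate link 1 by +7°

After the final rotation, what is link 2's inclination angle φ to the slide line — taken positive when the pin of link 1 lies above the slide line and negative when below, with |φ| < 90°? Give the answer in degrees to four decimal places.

geometry: r = 49 mm, L = 98 mm, e = 11 mm; θ starts at 0°
rotate link 1 by +7°: θ ← 0° +7° = 7°
h = r sin θ − e = 5.971598 − 11 = -5.028402
sin φ = h / L = -5.028402 / 98 = -0.05131023
φ = arcsin(-0.05131023) = -2.941151°

-2.9412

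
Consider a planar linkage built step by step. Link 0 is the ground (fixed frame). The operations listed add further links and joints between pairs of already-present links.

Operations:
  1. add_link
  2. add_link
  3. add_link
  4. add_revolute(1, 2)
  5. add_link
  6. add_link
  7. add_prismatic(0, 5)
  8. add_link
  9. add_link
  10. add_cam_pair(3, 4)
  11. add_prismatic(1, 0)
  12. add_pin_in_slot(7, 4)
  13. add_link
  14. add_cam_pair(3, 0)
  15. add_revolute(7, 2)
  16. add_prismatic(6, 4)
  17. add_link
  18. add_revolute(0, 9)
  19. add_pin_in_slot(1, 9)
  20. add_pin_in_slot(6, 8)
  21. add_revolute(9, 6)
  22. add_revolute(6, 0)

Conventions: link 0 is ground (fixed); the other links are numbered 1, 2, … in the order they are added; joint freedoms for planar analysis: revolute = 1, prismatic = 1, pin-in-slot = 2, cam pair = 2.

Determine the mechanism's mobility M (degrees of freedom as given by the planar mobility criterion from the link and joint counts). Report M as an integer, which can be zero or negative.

L=1 J1=0 J2=0
add link → L=2 J1=0 J2=0
add link → L=3 J1=0 J2=0
add link → L=4 J1=0 J2=0
R@1,2 dof=1 J1 → L=4 J1=1 J2=0
add link → L=5 J1=1 J2=0
add link → L=6 J1=1 J2=0
P@0,5 dof=1 J1 → L=6 J1=2 J2=0
add link → L=7 J1=2 J2=0
add link → L=8 J1=2 J2=0
C@3,4 dof=2 J2 → L=8 J1=2 J2=1
P@1,0 dof=1 J1 → L=8 J1=3 J2=1
PS@7,4 dof=2 J2 → L=8 J1=3 J2=2
add link → L=9 J1=3 J2=2
C@3,0 dof=2 J2 → L=9 J1=3 J2=3
R@7,2 dof=1 J1 → L=9 J1=4 J2=3
P@6,4 dof=1 J1 → L=9 J1=5 J2=3
add link → L=10 J1=5 J2=3
R@0,9 dof=1 J1 → L=10 J1=6 J2=3
PS@1,9 dof=2 J2 → L=10 J1=6 J2=4
PS@6,8 dof=2 J2 → L=10 J1=6 J2=5
R@9,6 dof=1 J1 → L=10 J1=7 J2=5
R@6,0 dof=1 J1 → L=10 J1=8 J2=5
M=3(L−1)−2J1−J2=3·9−2·8−5=6

M = 6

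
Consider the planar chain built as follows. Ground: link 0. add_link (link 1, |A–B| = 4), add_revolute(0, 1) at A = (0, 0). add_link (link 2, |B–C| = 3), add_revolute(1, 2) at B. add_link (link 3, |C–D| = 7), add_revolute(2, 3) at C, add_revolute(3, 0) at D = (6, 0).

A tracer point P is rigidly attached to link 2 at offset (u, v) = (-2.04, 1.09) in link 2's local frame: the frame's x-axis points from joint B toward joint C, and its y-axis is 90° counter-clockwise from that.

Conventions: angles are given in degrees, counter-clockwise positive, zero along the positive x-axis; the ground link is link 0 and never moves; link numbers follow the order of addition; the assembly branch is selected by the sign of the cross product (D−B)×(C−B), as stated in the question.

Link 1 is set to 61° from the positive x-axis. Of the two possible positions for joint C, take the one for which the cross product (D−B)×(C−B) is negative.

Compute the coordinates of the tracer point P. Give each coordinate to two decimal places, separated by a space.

A=(0,0), D=(6.00,0)
B = A + 4.00·(cos61°, sin61°) = (1.9392, 3.4985)
|BD| = 5.3600
circle(B,3.00) ∩ circle(D,7.00): a=-1.0514, h=2.8097
  candidates: C₊=(2.9766,6.3134) cross=15.060; C₋=(-0.6912,2.0561) cross=-15.060
  branch - wants cross < 0 → take C=(-0.6912,2.0561) (cross=-15.060)
ex = (C−B)/|BC| = (-0.8768,-0.4808); ey = (0.4808,-0.8768)
P = B + -2.04·ex + 1.09·ey = (4.2520,3.5236)

4.25 3.52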